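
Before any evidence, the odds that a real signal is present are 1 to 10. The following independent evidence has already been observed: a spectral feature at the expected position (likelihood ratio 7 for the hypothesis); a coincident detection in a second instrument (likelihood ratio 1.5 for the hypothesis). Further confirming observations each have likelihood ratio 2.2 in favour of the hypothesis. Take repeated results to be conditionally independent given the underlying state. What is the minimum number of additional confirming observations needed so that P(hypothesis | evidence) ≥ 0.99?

6

Prior odds = 0.1.
Combined Bayes factor of the evidence already in hand = 7 × 1.5 = 10.5.
Odds after that evidence = 0.1 × 10.5 = 1.05.
Target odds = 0.99/0.01 = 99.
Need 2.2ⁿ ≥ 99 ÷ 1.05 = 660/7.
2.2⁵ = 51.53632 falls short of 660/7 but 2.2⁶ = 1771561/15625 reaches it, so n = 6.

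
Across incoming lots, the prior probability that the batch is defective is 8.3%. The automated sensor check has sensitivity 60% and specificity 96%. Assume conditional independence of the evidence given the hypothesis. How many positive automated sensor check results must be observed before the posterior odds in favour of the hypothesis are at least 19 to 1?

2

Prior odds: 0.083 ÷ 0.917 = 83/917.
False-positive rate = 1 − 0.96 = 0.04; likelihood ratio of a positive = 0.6/0.04 = 15.
Target odds = 19.
Need (83/917) × 15ⁿ ≥ 19, i.e. 15ⁿ ≥ 17423/83.
15¹ = 15 falls short of 17423/83 but 15² = 225 reaches it, so n = 2.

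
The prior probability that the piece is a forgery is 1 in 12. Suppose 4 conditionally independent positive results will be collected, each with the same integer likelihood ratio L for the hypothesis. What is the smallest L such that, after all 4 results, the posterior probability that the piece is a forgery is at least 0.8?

3

Prior odds = (1/12)/(11/12) = 1/11.
Target odds = 0.8/0.2 = 4.
Need L⁴ ≥ 4 ÷ (1/11) = 44.
2⁴ = 16 < 44 ≤ 81 = 3⁴, so L = 3.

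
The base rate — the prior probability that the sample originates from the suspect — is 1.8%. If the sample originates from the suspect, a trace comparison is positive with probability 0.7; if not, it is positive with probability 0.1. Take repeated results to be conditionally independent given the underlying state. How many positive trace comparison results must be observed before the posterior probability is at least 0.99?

5

Prior odds: 0.018 ÷ 0.982 = 9/491.
Likelihood ratio of a positive = 0.7/0.1 = 7.
Target odds: 0.99 ÷ 0.01 = 99.
Need (9/491) × 7ⁿ ≥ 99, i.e. 7ⁿ ≥ 5401.
7⁴ = 2401 falls short of 5401 but 7⁵ = 16807 reaches it, so n = 5.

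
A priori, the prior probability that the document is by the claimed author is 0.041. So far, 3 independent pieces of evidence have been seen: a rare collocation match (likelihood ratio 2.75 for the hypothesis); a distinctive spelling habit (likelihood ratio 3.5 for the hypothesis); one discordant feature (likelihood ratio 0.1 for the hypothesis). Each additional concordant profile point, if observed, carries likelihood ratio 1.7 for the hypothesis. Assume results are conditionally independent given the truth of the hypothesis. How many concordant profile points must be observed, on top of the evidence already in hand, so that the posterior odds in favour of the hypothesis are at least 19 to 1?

12

Prior odds = 0.041/0.959 = 41/959.
Combined Bayes factor of the evidence already in hand = 2.75 × 3.5 × 0.1 = 0.9625.
Odds after that evidence = (41/959) × 0.9625 = 451/10960.
Target odds = 19.
Need 1.7ⁿ ≥ 19 ÷ (451/10960) = 208240/451.
1.7¹¹ ≈342.719 falls short of 208240/451 but 1.7¹² ≈582.622 reaches it, so n = 12.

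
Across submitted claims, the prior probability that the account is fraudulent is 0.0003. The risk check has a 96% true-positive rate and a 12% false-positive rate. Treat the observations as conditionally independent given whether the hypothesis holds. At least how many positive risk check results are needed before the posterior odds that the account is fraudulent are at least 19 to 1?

Prior odds = 0.0003/0.9997 = 3/9997.
Likelihood ratio of a positive result = 0.96/0.12 = 8.
Target odds = 19.
Need (3/9997) × 8ⁿ ≥ 19, i.e. 8ⁿ ≥ 189943/3.
8⁵ = 32768 falls short of 189943/3 but 8⁶ = 262144 reaches it, so n = 6.

6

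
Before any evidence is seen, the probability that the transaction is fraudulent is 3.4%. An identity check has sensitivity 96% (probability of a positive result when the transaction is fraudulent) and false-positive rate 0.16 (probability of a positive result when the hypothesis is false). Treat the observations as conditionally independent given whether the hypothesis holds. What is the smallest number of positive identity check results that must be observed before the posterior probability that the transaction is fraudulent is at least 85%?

Prior odds = 0.034/0.966 = 17/483.
Likelihood ratio of a positive result = 0.96/0.16 = 6.
Target odds: 0.85 ÷ 0.15 = 17/3.
Need (17/483) × 6ⁿ ≥ 17/3, i.e. 6ⁿ ≥ 161.
6² = 36 falls short of 161 but 6³ = 216 reaches it, so n = 3.

3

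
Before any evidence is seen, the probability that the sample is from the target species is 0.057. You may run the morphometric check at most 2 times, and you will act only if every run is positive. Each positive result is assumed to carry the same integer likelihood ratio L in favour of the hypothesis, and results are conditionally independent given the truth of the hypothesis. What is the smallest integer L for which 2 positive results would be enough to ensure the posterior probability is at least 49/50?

29

Prior odds = 0.057/0.943 = 57/943.
Target odds = 0.98/0.02 = 49.
Need L² ≥ 49 ÷ (57/943) = 46207/57.
28² = 784 < 46207/57 ≤ 841 = 29², so L = 29.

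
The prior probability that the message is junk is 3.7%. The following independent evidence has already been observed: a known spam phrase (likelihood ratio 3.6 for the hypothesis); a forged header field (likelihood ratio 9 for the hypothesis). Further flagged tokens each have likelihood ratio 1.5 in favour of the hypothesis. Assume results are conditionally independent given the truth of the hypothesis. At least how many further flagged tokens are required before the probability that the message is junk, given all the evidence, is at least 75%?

Prior odds = 0.037/0.963 = 37/963.
Combined Bayes factor of the evidence already in hand = 3.6 × 9 = 32.4.
Odds after that evidence = (37/963) × 32.4 = 666/535.
Target odds = 0.75/0.25 = 3.
Need 1.5ⁿ ≥ 3 ÷ (666/535) = 535/222.
1.5² = 2.25 falls short of 535/222 but 1.5³ = 3.375 reaches it, so n = 3.

3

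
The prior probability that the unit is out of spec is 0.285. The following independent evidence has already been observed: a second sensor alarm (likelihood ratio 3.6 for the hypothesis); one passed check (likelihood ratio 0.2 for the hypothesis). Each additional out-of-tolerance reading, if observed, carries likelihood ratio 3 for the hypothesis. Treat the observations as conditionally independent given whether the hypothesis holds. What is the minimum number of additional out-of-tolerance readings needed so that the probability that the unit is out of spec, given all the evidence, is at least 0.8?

Prior odds = 0.285/0.715 = 57/143.
Combined Bayes factor of the evidence already in hand = 3.6 × 0.2 = 0.72.
Odds after that evidence = (57/143) × 0.72 = 1026/3575.
Target odds = 0.8/0.2 = 4.
Need 3ⁿ ≥ 4 ÷ (1026/3575) = 7150/513.
3² = 9 falls short of 7150/513 but 3³ = 27 reaches it, so n = 3.

3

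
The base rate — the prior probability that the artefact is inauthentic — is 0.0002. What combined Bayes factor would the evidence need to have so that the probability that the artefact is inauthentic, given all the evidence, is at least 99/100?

Prior odds = 0.0002/0.9998 = 1/4999.
Target odds = 0.99/0.01 = 99.
Required Bayes factor = 99 ÷ (1/4999) = 494901.

494901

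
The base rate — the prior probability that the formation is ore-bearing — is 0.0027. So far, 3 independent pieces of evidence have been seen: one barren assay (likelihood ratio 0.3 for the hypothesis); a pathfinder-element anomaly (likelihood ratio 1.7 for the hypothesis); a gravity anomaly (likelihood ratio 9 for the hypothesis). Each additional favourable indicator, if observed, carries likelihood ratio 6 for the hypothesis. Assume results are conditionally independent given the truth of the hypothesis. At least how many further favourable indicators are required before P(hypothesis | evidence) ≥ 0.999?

7

Prior odds = 0.0027/0.9973 = 27/9973.
Combined Bayes factor of the evidence already in hand = 0.3 × 1.7 × 9 = 4.59.
Odds after that evidence = (27/9973) × 4.59 = 12393/997300.
Target odds = 0.999/0.001 = 999.
Need 6ⁿ ≥ 999 ÷ (12393/997300) = 36900100/459.
6⁶ = 46656 falls short of 36900100/459 but 6⁷ = 279936 reaches it, so n = 7.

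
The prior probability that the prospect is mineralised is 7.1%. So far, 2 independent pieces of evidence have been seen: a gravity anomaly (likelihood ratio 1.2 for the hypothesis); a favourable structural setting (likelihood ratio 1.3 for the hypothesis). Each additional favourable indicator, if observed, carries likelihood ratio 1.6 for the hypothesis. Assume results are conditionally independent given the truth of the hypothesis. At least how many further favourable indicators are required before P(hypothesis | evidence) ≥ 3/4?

Prior odds = 0.071/0.929 = 71/929.
Combined Bayes factor of the evidence already in hand = 1.2 × 1.3 = 1.56.
Odds after that evidence = (71/929) × 1.56 = 2769/23225.
Target odds = 0.75/0.25 = 3.
Need 1.6ⁿ ≥ 3 ÷ (2769/23225) = 23225/923.
1.6⁶ = 262144/15625 falls short of 23225/923 but 1.6⁷ = 2097152/78125 reaches it, so n = 7.

7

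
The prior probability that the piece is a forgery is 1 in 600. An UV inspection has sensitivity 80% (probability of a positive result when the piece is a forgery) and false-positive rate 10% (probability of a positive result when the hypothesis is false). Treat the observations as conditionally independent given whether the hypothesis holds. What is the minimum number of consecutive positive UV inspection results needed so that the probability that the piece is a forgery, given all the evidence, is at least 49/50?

Prior odds: (1/600) ÷ (599/600) = 1/599.
Likelihood ratio of a positive result = 0.8/0.1 = 8.
Target odds: 0.98 ÷ 0.02 = 49.
Require 8ⁿ ≥ 49 ÷ (1/599) = 29351.
8⁴ = 4096 falls short of 29351 but 8⁵ = 32768 reaches it, so n = 5.

5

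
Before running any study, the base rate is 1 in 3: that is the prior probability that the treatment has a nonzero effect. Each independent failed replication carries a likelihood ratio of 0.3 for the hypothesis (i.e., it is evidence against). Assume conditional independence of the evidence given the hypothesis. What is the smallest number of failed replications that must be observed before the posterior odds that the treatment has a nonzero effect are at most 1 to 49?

3

Prior odds: (1/3) ÷ (2/3) = 0.5.
Likelihood ratio per failed replication = 0.3.
Target odds = 1/49.
Need 0.5 × 0.3ⁿ ≤ 1/49, i.e. 0.3ⁿ ≤ 2/49.
0.3² = 0.09 is still above 2/49 but 0.3³ = 0.027 is at or below it, so n = 3.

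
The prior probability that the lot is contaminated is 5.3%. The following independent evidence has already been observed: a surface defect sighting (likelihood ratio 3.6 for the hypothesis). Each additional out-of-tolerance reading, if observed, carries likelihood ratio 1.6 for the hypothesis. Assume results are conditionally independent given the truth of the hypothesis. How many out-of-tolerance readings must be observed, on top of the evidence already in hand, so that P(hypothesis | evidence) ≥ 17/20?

Prior odds = 0.053/0.947 = 53/947.
Bayes factor of the evidence already in hand = 3.6.
Odds after that evidence = (53/947) × 3.6 = 954/4735.
Target odds = 0.85/0.15 = 17/3.
Need 1.6ⁿ ≥ 17/3 ÷ (954/4735) = 80495/2862.
1.6⁷ = 2097152/78125 falls short of 80495/2862 but 1.6⁸ = 16777216/390625 reaches it, so n = 8.

8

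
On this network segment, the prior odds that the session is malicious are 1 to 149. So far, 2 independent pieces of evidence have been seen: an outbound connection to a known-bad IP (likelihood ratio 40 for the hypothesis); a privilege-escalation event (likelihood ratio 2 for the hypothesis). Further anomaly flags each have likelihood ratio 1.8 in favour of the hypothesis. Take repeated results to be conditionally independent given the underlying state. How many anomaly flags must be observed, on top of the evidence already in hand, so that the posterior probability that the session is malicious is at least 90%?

Prior odds = 1/149.
Combined Bayes factor of the evidence already in hand = 40 × 2 = 80.
Odds after that evidence = (1/149) × 80 = 80/149.
Target odds = 0.9/0.1 = 9.
Need 1.8ⁿ ≥ 9 ÷ (80/149) = 16.7625.
1.8⁴ = 10.4976 falls short of 16.7625 but 1.8⁵ = 18.89568 reaches it, so n = 5.

5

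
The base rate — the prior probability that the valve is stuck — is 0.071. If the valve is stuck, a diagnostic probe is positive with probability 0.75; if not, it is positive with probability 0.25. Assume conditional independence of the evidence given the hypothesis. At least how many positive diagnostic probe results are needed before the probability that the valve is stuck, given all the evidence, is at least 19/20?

Prior odds = 0.071/0.929 = 71/929.
Likelihood ratio of a positive = 0.75/0.25 = 3.
Target posterior odds = 0.95/0.05 = 19.
Require 3ⁿ ≥ 19 ÷ (71/929) = 17651/71.
3⁵ = 243 falls short of 17651/71 but 3⁶ = 729 reaches it, so n = 6.

6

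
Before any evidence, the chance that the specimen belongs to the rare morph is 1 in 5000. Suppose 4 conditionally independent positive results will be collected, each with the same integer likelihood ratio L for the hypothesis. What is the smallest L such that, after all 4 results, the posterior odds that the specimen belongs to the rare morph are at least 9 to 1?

Prior odds = 0.0002/0.9998 = 1/4999.
Target odds = 9.
Need L⁴ ≥ 9 ÷ (1/4999) = 44991.
14⁴ = 38416 < 44991 ≤ 50625 = 15⁴, so L = 15.

15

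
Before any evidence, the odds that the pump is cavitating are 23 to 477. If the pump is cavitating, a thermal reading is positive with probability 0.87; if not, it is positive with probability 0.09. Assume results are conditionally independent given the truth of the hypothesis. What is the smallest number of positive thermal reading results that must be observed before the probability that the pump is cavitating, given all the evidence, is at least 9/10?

3

Prior odds = 23/477.
Likelihood ratio of a positive = 0.87/0.09 = 29/3.
Target odds: 0.9 ÷ 0.1 = 9.
Need (23/477) × (29/3)ⁿ ≥ 9, i.e. (29/3)ⁿ ≥ 4293/23.
(29/3)² = 841/9 falls short of 4293/23 but (29/3)³ = 24389/27 reaches it, so n = 3.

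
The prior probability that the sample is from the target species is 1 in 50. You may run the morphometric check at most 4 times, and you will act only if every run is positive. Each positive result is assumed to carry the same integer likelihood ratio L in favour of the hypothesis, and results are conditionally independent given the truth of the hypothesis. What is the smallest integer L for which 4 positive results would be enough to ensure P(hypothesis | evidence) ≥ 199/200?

10

Prior odds = 0.02/0.98 = 1/49.
Target odds = 0.995/0.005 = 199.
Need L⁴ ≥ 199 ÷ (1/49) = 9751.
9⁴ = 6561 < 9751 ≤ 10000 = 10⁴, so L = 10.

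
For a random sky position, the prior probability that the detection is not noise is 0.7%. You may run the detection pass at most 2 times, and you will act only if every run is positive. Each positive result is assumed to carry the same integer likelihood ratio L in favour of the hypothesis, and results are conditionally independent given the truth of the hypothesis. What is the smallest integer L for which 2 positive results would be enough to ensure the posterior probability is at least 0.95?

52

Prior odds = 0.007/0.993 = 7/993.
Target odds = 0.95/0.05 = 19.
Need L² ≥ 19 ÷ (7/993) = 18867/7.
51² = 2601 < 18867/7 ≤ 2704 = 52², so L = 52.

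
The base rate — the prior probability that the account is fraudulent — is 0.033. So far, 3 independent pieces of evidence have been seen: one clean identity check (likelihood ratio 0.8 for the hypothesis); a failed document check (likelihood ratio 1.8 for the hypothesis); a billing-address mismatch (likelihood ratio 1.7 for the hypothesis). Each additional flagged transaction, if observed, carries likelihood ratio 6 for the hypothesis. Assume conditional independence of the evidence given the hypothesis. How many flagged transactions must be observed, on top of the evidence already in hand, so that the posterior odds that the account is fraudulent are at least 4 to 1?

Prior odds = 0.033/0.967 = 33/967.
Combined Bayes factor of the evidence already in hand = 0.8 × 1.8 × 1.7 = 2.448.
Odds after that evidence = (33/967) × 2.448 = 10098/120875.
Target odds = 4.
Need 6ⁿ ≥ 4 ÷ (10098/120875) = 241750/5049.
6² = 36 falls short of 241750/5049 but 6³ = 216 reaches it, so n = 3.

3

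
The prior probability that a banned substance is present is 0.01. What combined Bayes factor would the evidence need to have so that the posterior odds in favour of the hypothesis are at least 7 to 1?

Prior odds = 0.01/0.99 = 1/99.
Target odds = 7.
Required Bayes factor = 7 ÷ (1/99) = 693.

693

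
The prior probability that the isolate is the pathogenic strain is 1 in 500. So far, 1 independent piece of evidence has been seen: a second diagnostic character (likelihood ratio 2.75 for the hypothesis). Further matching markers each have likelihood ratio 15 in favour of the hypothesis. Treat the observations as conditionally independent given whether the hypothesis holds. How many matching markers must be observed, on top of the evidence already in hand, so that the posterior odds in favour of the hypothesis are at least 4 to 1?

3

Prior odds = 0.002/0.998 = 1/499.
Bayes factor of the evidence already in hand = 2.75.
Odds after that evidence = (1/499) × 2.75 = 11/1996.
Target odds = 4.
Need 15ⁿ ≥ 4 ÷ (11/1996) = 7984/11.
15² = 225 falls short of 7984/11 but 15³ = 3375 reaches it, so n = 3.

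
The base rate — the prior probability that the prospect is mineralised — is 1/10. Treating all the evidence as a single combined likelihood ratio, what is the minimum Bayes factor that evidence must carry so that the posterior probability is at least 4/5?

Prior odds = 0.1/0.9 = 1/9.
Target odds = 0.8/0.2 = 4.
Required Bayes factor = 4 ÷ (1/9) = 36.

36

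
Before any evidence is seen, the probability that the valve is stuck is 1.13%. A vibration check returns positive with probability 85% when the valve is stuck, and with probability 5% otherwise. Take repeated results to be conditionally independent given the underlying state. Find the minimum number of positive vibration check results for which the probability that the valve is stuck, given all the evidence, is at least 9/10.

Prior odds: 0.0113 ÷ 0.9887 = 113/9887.
Likelihood ratio of a positive result = 0.85/0.05 = 17.
Target odds: 0.9 ÷ 0.1 = 9.
Need (113/9887) × 17ⁿ ≥ 9, i.e. 17ⁿ ≥ 88983/113.
17² = 289 falls short of 88983/113 but 17³ = 4913 reaches it, so n = 3.

3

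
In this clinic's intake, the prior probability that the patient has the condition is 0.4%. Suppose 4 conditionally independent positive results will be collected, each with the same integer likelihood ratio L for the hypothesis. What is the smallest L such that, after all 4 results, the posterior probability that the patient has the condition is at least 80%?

6

Prior odds = 0.004/0.996 = 1/249.
Target odds = 0.8/0.2 = 4.
Need L⁴ ≥ 4 ÷ (1/249) = 996.
5⁴ = 625 < 996 ≤ 1296 = 6⁴, so L = 6.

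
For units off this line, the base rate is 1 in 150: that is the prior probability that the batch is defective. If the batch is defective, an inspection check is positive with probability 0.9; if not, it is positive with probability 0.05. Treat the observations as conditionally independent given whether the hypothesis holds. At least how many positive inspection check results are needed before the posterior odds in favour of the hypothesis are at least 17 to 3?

Prior odds: (1/150) ÷ (149/150) = 1/149.
Likelihood ratio of a positive = 0.9/0.05 = 18.
Target odds = 17/3.
Need (1/149) × 18ⁿ ≥ 17/3, i.e. 18ⁿ ≥ 2533/3.
18² = 324 falls short of 2533/3 but 18³ = 5832 reaches it, so n = 3.

3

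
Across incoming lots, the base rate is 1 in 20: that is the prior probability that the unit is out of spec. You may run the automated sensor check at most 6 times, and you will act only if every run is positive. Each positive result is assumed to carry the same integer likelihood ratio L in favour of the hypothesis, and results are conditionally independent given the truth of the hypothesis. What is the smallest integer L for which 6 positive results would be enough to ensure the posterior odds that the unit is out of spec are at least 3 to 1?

Prior odds = 0.05/0.95 = 1/19.
Target odds = 3.
Need L⁶ ≥ 3 ÷ (1/19) = 57.
1⁶ = 1 < 57 ≤ 64 = 2⁶, so L = 2.

2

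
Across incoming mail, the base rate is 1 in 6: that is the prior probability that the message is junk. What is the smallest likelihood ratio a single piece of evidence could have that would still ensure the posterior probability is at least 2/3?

10

Prior odds = (1/6)/(5/6) = 0.2.
Target odds = (2/3)/(1/3) = 2.
Required Bayes factor = 2 ÷ 0.2 = 10.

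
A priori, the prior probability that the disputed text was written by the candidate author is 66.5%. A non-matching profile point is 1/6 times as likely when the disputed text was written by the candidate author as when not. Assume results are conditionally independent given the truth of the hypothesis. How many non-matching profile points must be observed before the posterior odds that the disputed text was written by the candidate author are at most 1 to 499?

4

Prior odds = 0.665/0.335 = 133/67.
Likelihood ratio per non-matching profile point = 1/6.
Target odds = 1/499.
Need (133/67) × (1/6)ⁿ ≤ 1/499, i.e. (1/6)ⁿ ≤ 67/66367.
(1/6)³ = 1/216 is still above 67/66367 but (1/6)⁴ = 1/1296 is at or below it, so n = 4.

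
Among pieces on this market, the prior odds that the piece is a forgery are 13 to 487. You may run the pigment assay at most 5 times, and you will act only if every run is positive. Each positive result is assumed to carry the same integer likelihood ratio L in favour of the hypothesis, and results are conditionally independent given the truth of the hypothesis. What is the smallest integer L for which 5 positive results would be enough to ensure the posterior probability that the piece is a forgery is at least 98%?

Prior odds = 13/487.
Target odds = 0.98/0.02 = 49.
Need L⁵ ≥ 49 ÷ (13/487) = 23863/13.
4⁵ = 1024 < 23863/13 ≤ 3125 = 5⁵, so L = 5.

5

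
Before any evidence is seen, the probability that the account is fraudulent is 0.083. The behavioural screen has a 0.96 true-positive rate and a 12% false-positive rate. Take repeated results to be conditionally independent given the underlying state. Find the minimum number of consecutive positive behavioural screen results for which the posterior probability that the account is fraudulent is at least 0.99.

4

Prior odds: 0.083 ÷ 0.917 = 83/917.
Likelihood ratio of a positive result = 0.96/0.12 = 8.
Target posterior odds = 0.99/0.01 = 99.
Require 8ⁿ ≥ 99 ÷ (83/917) = 90783/83.
8³ = 512 falls short of 90783/83 but 8⁴ = 4096 reaches it, so n = 4.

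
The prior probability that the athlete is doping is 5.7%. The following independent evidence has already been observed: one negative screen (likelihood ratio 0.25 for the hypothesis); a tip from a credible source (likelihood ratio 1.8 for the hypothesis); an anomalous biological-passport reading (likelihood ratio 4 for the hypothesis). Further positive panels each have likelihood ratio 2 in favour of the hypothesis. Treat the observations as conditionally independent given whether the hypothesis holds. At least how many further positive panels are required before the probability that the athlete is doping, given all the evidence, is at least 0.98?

Prior odds = 0.057/0.943 = 57/943.
Combined Bayes factor of the evidence already in hand = 0.25 × 1.8 × 4 = 1.8.
Odds after that evidence = (57/943) × 1.8 = 513/4715.
Target odds = 0.98/0.02 = 49.
Need 2ⁿ ≥ 49 ÷ (513/4715) = 231035/513.
2⁸ = 256 falls short of 231035/513 but 2⁹ = 512 reaches it, so n = 9.

9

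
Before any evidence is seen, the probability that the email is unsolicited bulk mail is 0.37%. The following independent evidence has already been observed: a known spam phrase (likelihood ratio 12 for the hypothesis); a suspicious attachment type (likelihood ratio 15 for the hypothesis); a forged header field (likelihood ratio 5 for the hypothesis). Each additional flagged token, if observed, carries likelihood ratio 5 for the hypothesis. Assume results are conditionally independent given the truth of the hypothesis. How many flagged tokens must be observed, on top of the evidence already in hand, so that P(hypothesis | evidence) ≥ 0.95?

2

Prior odds = 0.0037/0.9963 = 37/9963.
Combined Bayes factor of the evidence already in hand = 12 × 15 × 5 = 900.
Odds after that evidence = (37/9963) × 900 = 3700/1107.
Target odds = 0.95/0.05 = 19.
Need 5ⁿ ≥ 19 ÷ (3700/1107) = 21033/3700.
5¹ = 5 falls short of 21033/3700 but 5² = 25 reaches it, so n = 2.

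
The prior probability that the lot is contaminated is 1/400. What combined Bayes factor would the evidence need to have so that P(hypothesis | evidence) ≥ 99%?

39501

Prior odds = 0.0025/0.9975 = 1/399.
Target odds = 0.99/0.01 = 99.
Required Bayes factor = 99 ÷ (1/399) = 39501.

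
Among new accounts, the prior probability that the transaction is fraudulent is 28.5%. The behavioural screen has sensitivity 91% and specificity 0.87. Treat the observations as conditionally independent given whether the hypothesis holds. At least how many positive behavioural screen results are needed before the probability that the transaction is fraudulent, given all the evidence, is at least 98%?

3

Prior odds = 0.285/0.715 = 57/143.
False-positive rate = 1 − 0.87 = 0.13; likelihood ratio of a positive = 0.91/0.13 = 7.
Target odds: 0.98 ÷ 0.02 = 49.
Require 7ⁿ ≥ 49 ÷ (57/143) = 7007/57.
7² = 49 falls short of 7007/57 but 7³ = 343 reaches it, so n = 3.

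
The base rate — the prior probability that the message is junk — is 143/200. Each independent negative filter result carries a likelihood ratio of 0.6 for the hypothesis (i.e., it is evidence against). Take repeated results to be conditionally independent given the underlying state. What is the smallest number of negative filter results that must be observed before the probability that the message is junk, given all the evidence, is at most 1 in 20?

8

Prior odds = 0.715/0.285 = 143/57.
Likelihood ratio per negative filter result = 0.6.
Target posterior odds = 0.05/0.95 = 1/19.
Require 0.6ⁿ ≤ 1/19 ÷ (143/57) = 3/143.
0.6⁷ = 2187/78125 is still above 3/143 but 0.6⁸ = 6561/390625 is at or below it, so n = 8.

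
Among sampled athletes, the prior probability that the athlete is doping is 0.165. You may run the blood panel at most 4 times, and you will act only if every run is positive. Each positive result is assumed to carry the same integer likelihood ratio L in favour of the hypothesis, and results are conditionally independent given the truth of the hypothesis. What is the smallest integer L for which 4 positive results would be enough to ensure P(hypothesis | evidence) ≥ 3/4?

2

Prior odds = 0.165/0.835 = 33/167.
Target odds = 0.75/0.25 = 3.
Need L⁴ ≥ 3 ÷ (33/167) = 167/11.
1⁴ = 1 < 167/11 ≤ 16 = 2⁴, so L = 2.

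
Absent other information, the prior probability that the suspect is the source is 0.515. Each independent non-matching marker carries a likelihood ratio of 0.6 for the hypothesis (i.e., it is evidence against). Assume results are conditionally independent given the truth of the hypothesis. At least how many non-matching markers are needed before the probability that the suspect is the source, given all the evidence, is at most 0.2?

3

Prior odds: 0.515 ÷ 0.485 = 103/97.
Likelihood ratio per non-matching marker = 0.6.
Target odds: 0.2 ÷ 0.8 = 0.25.
Require 0.6ⁿ ≤ 0.25 ÷ (103/97) = 97/412.
0.6² = 0.36 is still above 97/412 but 0.6³ = 0.216 is at or below it, so n = 3.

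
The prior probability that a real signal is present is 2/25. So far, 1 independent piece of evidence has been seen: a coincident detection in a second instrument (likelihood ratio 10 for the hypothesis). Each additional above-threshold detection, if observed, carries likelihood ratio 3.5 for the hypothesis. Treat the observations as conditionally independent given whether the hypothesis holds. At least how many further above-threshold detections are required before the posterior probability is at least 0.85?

Prior odds = 0.08/0.92 = 2/23.
Bayes factor of the evidence already in hand = 10.
Odds after that evidence = (2/23) × 10 = 20/23.
Target odds = 0.85/0.15 = 17/3.
Need 3.5ⁿ ≥ 17/3 ÷ (20/23) = 391/60.
3.5¹ = 3.5 falls short of 391/60 but 3.5² = 12.25 reaches it, so n = 2.

2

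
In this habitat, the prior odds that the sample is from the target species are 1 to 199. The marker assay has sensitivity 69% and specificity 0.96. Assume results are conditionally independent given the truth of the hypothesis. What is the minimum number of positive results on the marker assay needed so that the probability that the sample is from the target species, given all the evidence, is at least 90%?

3

Prior odds = 1/199.
False-positive rate = 1 − 0.96 = 0.04; likelihood ratio of a positive = 0.69/0.04 = 17.25.
Target posterior odds = 0.9/0.1 = 9.
Require 17.25ⁿ ≥ 9 ÷ (1/199) = 1791.
17.25² = 297.5625 falls short of 1791 but 17.25³ = 5132.953125 reaches it, so n = 3.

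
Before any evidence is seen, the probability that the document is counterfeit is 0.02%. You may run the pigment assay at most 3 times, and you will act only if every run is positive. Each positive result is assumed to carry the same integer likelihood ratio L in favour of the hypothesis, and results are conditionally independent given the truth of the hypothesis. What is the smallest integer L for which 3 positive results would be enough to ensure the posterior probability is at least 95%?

Prior odds = 0.0002/0.9998 = 1/4999.
Target odds = 0.95/0.05 = 19.
Need L³ ≥ 19 ÷ (1/4999) = 94981.
45³ = 91125 < 94981 ≤ 97336 = 46³, so L = 46.

46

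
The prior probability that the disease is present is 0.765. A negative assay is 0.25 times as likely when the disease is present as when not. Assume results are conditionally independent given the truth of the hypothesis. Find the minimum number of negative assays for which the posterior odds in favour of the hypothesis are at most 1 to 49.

4

Prior odds: 0.765 ÷ 0.235 = 153/47.
Likelihood ratio per negative assay = 0.25.
Target odds = 1/49.
Require 0.25ⁿ ≤ 1/49 ÷ (153/47) = 47/7497.
0.25³ = 0.015625 is still above 47/7497 but 0.25⁴ = 0.00390625 is at or below it, so n = 4.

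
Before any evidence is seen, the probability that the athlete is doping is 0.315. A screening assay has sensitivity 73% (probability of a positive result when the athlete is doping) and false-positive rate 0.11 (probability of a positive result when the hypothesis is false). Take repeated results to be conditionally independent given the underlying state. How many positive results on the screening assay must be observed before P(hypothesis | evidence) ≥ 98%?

Prior odds: 0.315 ÷ 0.685 = 63/137.
Likelihood ratio of a positive result = 0.73/0.11 = 73/11.
Target posterior odds = 0.98/0.02 = 49.
Require (73/11)ⁿ ≥ 49 ÷ (63/137) = 959/9.
(73/11)² = 5329/121 falls short of 959/9 but (73/11)³ = 389017/1331 reaches it, so n = 3.

3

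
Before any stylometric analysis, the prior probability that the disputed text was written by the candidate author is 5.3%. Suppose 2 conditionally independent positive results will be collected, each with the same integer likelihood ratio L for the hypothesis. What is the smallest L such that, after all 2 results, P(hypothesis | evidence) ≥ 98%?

30

Prior odds = 0.053/0.947 = 53/947.
Target odds = 0.98/0.02 = 49.
Need L² ≥ 49 ÷ (53/947) = 46403/53.
29² = 841 < 46403/53 ≤ 900 = 30², so L = 30.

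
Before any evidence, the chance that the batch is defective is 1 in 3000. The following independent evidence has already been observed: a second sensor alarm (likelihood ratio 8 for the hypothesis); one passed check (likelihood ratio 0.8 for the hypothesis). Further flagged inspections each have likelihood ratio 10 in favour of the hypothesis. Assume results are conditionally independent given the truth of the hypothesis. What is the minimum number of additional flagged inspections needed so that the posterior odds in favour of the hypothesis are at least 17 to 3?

4

Prior odds = (1/3000)/(2999/3000) = 1/2999.
Combined Bayes factor of the evidence already in hand = 8 × 0.8 = 6.4.
Odds after that evidence = (1/2999) × 6.4 = 32/14995.
Target odds = 17/3.
Need 10ⁿ ≥ 17/3 ÷ (32/14995) = 254915/96.
10³ = 1000 falls short of 254915/96 but 10⁴ = 10000 reaches it, so n = 4.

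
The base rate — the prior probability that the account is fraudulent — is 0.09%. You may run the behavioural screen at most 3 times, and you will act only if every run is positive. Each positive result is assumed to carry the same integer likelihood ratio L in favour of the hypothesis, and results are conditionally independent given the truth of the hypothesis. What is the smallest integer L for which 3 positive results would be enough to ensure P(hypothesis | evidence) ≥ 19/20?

Prior odds = 0.0009/0.9991 = 9/9991.
Target odds = 0.95/0.05 = 19.
Need L³ ≥ 19 ÷ (9/9991) = 189829/9.
27³ = 19683 < 189829/9 ≤ 21952 = 28³, so L = 28.

28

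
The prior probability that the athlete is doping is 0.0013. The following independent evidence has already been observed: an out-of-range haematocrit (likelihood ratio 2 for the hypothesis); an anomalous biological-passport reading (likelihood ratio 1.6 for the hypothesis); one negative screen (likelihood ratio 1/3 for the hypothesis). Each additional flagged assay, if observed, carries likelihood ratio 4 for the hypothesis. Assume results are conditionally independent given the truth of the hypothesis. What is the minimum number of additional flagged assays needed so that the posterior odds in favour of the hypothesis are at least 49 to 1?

8

Prior odds = 0.0013/0.9987 = 13/9987.
Combined Bayes factor of the evidence already in hand = 2 × 1.6 × (1/3) = 16/15.
Odds after that evidence = (13/9987) × 16/15 = 208/149805.
Target odds = 49.
Need 4ⁿ ≥ 49 ÷ (208/149805) = 7340445/208.
4⁷ = 16384 falls short of 7340445/208 but 4⁸ = 65536 reaches it, so n = 8.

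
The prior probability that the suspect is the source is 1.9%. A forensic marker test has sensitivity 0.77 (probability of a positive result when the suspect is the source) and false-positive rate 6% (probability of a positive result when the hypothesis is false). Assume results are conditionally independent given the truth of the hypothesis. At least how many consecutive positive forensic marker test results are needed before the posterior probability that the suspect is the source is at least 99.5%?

4

Prior odds = 0.019/0.981 = 19/981.
Likelihood ratio of a positive result = 0.77/0.06 = 77/6.
Target posterior odds = 0.995/0.005 = 199.
Need (19/981) × (77/6)ⁿ ≥ 199, i.e. (77/6)ⁿ ≥ 195219/19.
(77/6)³ = 456533/216 falls short of 195219/19 but (77/6)⁴ = 35153041/1296 reaches it, so n = 4.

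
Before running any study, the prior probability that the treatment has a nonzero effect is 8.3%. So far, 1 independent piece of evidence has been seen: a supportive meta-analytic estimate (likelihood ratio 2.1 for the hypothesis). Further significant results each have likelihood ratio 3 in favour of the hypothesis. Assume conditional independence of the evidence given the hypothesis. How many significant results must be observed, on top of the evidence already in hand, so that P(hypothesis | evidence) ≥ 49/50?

6

Prior odds = 0.083/0.917 = 83/917.
Bayes factor of the evidence already in hand = 2.1.
Odds after that evidence = (83/917) × 2.1 = 249/1310.
Target odds = 0.98/0.02 = 49.
Need 3ⁿ ≥ 49 ÷ (249/1310) = 64190/249.
3⁵ = 243 falls short of 64190/249 but 3⁶ = 729 reaches it, so n = 6.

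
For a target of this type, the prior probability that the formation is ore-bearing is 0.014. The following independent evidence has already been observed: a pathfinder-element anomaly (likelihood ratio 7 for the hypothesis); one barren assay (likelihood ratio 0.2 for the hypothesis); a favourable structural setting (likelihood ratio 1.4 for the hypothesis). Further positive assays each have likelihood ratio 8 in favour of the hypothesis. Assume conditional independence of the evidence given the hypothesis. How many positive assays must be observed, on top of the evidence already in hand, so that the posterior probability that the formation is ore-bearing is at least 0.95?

Prior odds = 0.014/0.986 = 7/493.
Combined Bayes factor of the evidence already in hand = 7 × 0.2 × 1.4 = 1.96.
Odds after that evidence = (7/493) × 1.96 = 343/12325.
Target odds = 0.95/0.05 = 19.
Need 8ⁿ ≥ 19 ÷ (343/12325) = 234175/343.
8³ = 512 falls short of 234175/343 but 8⁴ = 4096 reaches it, so n = 4.

4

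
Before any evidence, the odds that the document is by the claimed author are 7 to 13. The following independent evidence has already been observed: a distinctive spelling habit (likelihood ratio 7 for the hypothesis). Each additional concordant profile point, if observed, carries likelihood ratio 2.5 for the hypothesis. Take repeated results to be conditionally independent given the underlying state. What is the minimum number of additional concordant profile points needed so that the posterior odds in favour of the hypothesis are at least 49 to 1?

Prior odds = 7/13.
Bayes factor of the evidence already in hand = 7.
Odds after that evidence = (7/13) × 7 = 49/13.
Target odds = 49.
Need 2.5ⁿ ≥ 49 ÷ (49/13) = 13.
2.5² = 6.25 falls short of 13 but 2.5³ = 15.625 reaches it, so n = 3.

3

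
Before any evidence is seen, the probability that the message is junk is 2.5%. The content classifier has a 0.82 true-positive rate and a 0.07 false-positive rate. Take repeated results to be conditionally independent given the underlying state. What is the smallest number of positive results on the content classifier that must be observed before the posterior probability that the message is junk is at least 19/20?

Prior odds = 0.025/0.975 = 1/39.
Likelihood ratio of a positive result = 0.82/0.07 = 82/7.
Target odds: 0.95 ÷ 0.05 = 19.
Require (82/7)ⁿ ≥ 19 ÷ (1/39) = 741.
(82/7)² = 6724/49 falls short of 741 but (82/7)³ = 551368/343 reaches it, so n = 3.

3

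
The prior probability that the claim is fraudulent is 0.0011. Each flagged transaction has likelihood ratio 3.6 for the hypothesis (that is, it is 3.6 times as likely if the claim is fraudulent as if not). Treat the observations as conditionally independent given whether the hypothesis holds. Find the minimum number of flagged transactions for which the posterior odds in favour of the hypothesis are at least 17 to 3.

Prior odds: 0.0011 ÷ 0.9989 = 11/9989.
Likelihood ratio per flagged transaction = 3.6.
Target odds = 17/3.
Require 3.6ⁿ ≥ 17/3 ÷ (11/9989) = 169813/33.
3.6⁶ = 34012224/15625 falls short of 169813/33 but 3.6⁷ = 612220032/78125 reaches it, so n = 7.

7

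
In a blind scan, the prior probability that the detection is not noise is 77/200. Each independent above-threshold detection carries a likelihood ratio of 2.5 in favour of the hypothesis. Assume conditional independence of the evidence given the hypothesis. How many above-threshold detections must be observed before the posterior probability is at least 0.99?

Prior odds = 0.385/0.615 = 77/123.
Likelihood ratio per above-threshold detection = 2.5.
Target posterior odds = 0.99/0.01 = 99.
Require 2.5ⁿ ≥ 99 ÷ (77/123) = 1107/7.
2.5⁵ = 97.65625 falls short of 1107/7 but 2.5⁶ = 244.140625 reaches it, so n = 6.

6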